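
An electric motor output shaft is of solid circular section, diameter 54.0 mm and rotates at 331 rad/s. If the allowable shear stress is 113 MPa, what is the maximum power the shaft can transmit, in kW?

1160 kW

J = πd⁴/32 = π(0.0540)⁴/32 = 8.348×10^-7 m⁴.
T_max = τ_allow·J/r = 1.13×10^8 × 8.348×10^-7 / 0.0270 = 3494 N·m.
ω = 331 rad/s, so P_max = T_max·ω = 1.156×10^6 W.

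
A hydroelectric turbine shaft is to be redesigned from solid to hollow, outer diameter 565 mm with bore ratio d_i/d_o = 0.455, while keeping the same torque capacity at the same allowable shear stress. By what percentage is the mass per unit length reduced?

Equal τ_max and T ⇒ the solid shaft needs d_s³ = d_o³(1−k⁴), so d_s = 565·(1−0.455⁴)^(1/3) = 556.8 mm.
Area ratio A_h/A_s = d_o²(1−k²)/d_s² = (1−k²)/(1−k⁴)^(2/3) = 0.8165.
Mass saving = 1 − 0.8165 = 18.4 %.

18.4 %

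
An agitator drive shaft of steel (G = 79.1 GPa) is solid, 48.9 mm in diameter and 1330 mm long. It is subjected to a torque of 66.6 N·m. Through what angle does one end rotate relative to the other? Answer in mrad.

J = πd⁴/32 = π(0.0489)⁴/32 = 5.614×10^-7 m⁴.
θ = T·L/(G·J) = 66.60 × 1.33 / (79.1×10⁹ × 5.614×10^-7) = 1.995×10^-3 rad.

1.99 mrad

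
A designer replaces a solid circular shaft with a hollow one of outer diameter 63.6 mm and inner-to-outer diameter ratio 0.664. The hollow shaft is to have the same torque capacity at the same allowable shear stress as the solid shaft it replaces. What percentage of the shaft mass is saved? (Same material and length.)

Equal τ_max and T ⇒ the solid shaft needs d_s³ = d_o³(1−k⁴), so d_s = 63.6·(1−0.664⁴)^(1/3) = 59.18 mm.
Area ratio A_h/A_s = d_o²(1−k²)/d_s² = (1−k²)/(1−k⁴)^(2/3) = 0.6458.
Mass saving = 1 − 0.6458 = 35.4 %.

35.4 %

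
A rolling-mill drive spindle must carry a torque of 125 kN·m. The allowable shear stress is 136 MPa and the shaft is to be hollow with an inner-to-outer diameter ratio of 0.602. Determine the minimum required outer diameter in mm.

175 mm

For a hollow shaft with d_i/d_o = 0.602: τ_max = 16T/(π d_o³ (1−k⁴)), so d_o = [16T/(π τ_allow (1−k⁴))]^(1/3) = [16·125000/(π·1.36×10^8·0.8687)]^(1/3) = 0.1753 m.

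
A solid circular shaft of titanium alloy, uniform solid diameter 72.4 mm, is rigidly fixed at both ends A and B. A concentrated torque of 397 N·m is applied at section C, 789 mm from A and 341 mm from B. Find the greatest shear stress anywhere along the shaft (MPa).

3.72 MPa

With uniform GJ and both ends fixed, compatibility θ_AC = θ_CB gives T_A·a = T_B·b, together with T_A + T_B = T₀.
T_A = T₀·b/(a+b) = 397.0·341/1130 = 119.8 N·m; T_B = 277.2 N·m.
τ in each portion: τ_AC = 1.61×10^6 Pa, τ_CB = 3.72×10^6 Pa; maximum is in CB.
τ_max = T_CB·r/J = 277.2·0.0362/2.70×10^-6 = 3.720×10^6 Pa.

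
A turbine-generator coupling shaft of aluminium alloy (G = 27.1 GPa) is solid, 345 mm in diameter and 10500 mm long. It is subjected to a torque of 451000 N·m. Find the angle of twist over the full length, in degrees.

J = πd⁴/32 = π(0.345)⁴/32 = 1.391×10^-3 m⁴.
θ = T·L/(G·J) = 451000 × 10.5 / (27.1×10⁹ × 1.391×10^-3) = 0.1256 rad.

7.20°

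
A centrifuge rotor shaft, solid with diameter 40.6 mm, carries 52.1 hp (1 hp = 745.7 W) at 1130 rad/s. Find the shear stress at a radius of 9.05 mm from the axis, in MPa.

ω = 1130 rad/s, so T = P/ω = 52.1×745.7 / 1130 = 34.38 N·m.
J = πd⁴/32 = π(0.0406)⁴/32 = 2.667×10^-7 m⁴.
Shear stress varies linearly with radius: τ = T·r/J = 34.38 × 0.00905 / 2.667×10^-7 = 1.166×10^6 Pa.

1.17 MPa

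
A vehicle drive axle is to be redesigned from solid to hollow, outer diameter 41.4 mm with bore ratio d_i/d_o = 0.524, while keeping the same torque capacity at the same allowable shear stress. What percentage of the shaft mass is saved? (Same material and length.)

23.6 %

Equal τ_max and T ⇒ the solid shaft needs d_s³ = d_o³(1−k⁴), so d_s = 41.4·(1−0.524⁴)^(1/3) = 40.33 mm.
Area ratio A_h/A_s = d_o²(1−k²)/d_s² = (1−k²)/(1−k⁴)^(2/3) = 0.7643.
Mass saving = 1 − 0.7643 = 23.6 %.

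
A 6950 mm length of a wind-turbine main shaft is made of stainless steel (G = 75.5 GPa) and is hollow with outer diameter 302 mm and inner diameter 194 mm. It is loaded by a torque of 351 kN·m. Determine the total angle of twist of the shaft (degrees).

2.73°

J = π(d_o⁴ − d_i⁴)/32 = π(0.302⁴ − 0.194⁴)/32 = 6.776×10^-4 m⁴.
θ = T·L/(G·J) = 351000 × 6.95 / (75.5×10⁹ × 6.776×10^-4) = 0.04769 rad.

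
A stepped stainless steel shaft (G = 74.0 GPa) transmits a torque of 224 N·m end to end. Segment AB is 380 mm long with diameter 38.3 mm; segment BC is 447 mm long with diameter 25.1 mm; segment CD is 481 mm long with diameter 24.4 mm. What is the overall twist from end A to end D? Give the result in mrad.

J_AB = π(0.0383)⁴/32 = 2.11×10^-7 m⁴; J_BC = π(0.0251)⁴/32 = 3.90×10^-8 m⁴; J_CD = π(0.0244)⁴/32 = 3.48×10^-8 m⁴.
θ = (T/G)·Σ L_i/J_i = (224.0/74.0×10⁹)·(0.380/2.11×10^-7 + 0.447/3.90×10^-8 + 0.481/3.48×10^-8) = 0.08201 rad.

82.0 mrad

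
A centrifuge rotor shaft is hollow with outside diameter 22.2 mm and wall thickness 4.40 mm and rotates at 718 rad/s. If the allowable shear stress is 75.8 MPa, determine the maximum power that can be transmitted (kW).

101 kW

J = π(d_o⁴ − d_i⁴)/32 = π(0.0222⁴ − 0.0134⁴)/32 = 2.068×10^-8 m⁴.
T_max = τ_allow·J/r = 7.58×10^7 × 2.068×10^-8 / 0.0111 = 141.2 N·m.
ω = 718 rad/s, so P_max = T_max·ω = 1.014×10^5 W.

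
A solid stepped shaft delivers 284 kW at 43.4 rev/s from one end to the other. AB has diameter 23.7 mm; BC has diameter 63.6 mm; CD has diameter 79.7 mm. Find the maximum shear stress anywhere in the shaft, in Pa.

ω = 2π·43.4 = 272.7 rad/s, so T = P/ω = 284×10³ / 272.7 = 1041 N·m.
Under the same torque, τ_max = 16T/(πd³) is largest where d is smallest — segment AB (d = 23.7 mm).
τ_max = 16·1041/(π·(0.0237)³) = 3.984×10^8 Pa.

3.98e8 Pa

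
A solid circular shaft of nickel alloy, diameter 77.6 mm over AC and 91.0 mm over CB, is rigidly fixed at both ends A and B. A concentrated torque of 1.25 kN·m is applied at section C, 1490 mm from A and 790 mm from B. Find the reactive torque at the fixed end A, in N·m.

Compatibility: T_A·a/J_AC = T_B·b/J_CB with T_A + T_B = T₀.
J_AC = 3.56×10^-6 m⁴, J_CB = 6.73×10^-6 m⁴, so T_A = T₀·(J_AC/a)/((J_AC/a)+(J_CB/b)) = 273.7 N·m, T_B = 976.3 N·m.

274 N·m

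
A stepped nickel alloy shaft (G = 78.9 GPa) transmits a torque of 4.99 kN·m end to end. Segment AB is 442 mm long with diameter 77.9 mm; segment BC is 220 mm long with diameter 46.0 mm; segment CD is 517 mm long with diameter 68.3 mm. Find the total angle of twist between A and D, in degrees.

3.13°

J_AB = π(0.0779)⁴/32 = 3.62×10^-6 m⁴; J_BC = π(0.0460)⁴/32 = 4.40×10^-7 m⁴; J_CD = π(0.0683)⁴/32 = 2.14×10^-6 m⁴.
θ = (T/G)·Σ L_i/J_i = (4990/78.9×10⁹)·(0.442/3.62×10^-6 + 0.220/4.40×10^-7 + 0.517/2.14×10^-6) = 0.05469 rad.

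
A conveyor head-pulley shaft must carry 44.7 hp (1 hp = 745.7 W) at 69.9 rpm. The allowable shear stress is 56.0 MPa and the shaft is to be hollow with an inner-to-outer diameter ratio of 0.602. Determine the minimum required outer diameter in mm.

ω = 2π·69.9/60 = 7.320 rad/s, so T = P/ω = 44.7×745.7 / 7.320 = 4554 N·m.
For a hollow shaft with d_i/d_o = 0.602: τ_max = 16T/(π d_o³ (1−k⁴)), so d_o = [16T/(π τ_allow (1−k⁴))]^(1/3) = [16·4554/(π·5.60×10^7·0.8687)]^(1/3) = 0.07812 m.

78.1 mm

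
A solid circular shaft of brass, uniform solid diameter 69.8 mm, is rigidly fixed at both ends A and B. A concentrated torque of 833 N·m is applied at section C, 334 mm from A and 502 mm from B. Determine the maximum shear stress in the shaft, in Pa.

With uniform GJ and both ends fixed, compatibility θ_AC = θ_CB gives T_A·a = T_B·b, together with T_A + T_B = T₀.
T_A = T₀·b/(a+b) = 833.0·502/836.0 = 500.2 N·m; T_B = 332.8 N·m.
τ in each portion: τ_AC = 7.49×10^6 Pa, τ_CB = 4.98×10^6 Pa; maximum is in AC.
τ_max = T_AC·r/J = 500.2·0.0349/2.33×10^-6 = 7.491×10^6 Pa.

7.49e6 Pa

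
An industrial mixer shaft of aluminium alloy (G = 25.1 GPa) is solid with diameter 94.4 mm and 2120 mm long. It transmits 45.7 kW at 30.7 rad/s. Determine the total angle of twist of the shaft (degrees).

ω = 30.7 rad/s, so T = P/ω = 45.7×10³ / 30.70 = 1489 N·m.
J = πd⁴/32 = π(0.0944)⁴/32 = 7.796×10^-6 m⁴.
θ = T·L/(G·J) = 1489 × 2.12 / (25.1×10⁹ × 7.796×10^-6) = 0.01613 rad.

0.924°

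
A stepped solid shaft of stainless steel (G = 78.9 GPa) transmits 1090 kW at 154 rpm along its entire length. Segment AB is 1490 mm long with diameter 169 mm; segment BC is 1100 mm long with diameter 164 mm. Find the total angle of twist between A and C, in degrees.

1.67°

ω = 2π·154/60 = 16.13 rad/s, so T = P/ω = 1090×10³ / 16.13 = 67590 N·m.
J_AB = π(0.169)⁴/32 = 8.01×10^-5 m⁴; J_BC = π(0.164)⁴/32 = 7.10×10^-5 m⁴.
θ = (T/G)·Σ L_i/J_i = (67590/78.9×10⁹)·(1.49/8.01×10^-5 + 1.10/7.10×10^-5) = 0.02921 rad.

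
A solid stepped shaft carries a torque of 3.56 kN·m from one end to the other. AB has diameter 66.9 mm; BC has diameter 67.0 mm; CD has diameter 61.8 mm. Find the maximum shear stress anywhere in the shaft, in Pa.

7.68e7 Pa

Under the same torque, τ_max = 16T/(πd³) is largest where d is smallest — segment CD (d = 61.8 mm).
τ_max = 16·3560/(π·(0.0618)³) = 7.682×10^7 Pa.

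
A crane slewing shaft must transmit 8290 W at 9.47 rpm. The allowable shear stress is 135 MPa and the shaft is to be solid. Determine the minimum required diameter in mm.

68.1 mm

ω = 2π·9.47/60 = 0.9917 rad/s, so T = P/ω = 8290 / 0.9917 = 8359 N·m.
For a solid shaft τ_max = 16T/(πd³), so d = (16T/(π τ_allow))^(1/3) = (16·8359/(π·1.35×10^8))^(1/3) = 0.06807 m.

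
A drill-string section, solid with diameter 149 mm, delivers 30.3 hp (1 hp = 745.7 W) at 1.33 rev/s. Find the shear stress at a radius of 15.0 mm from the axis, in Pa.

ω = 2π·1.33 = 8.357 rad/s, so T = P/ω = 30.3×745.7 / 8.357 = 2704 N·m.
J = πd⁴/32 = π(0.149)⁴/32 = 4.839×10^-5 m⁴.
Shear stress varies linearly with radius: τ = T·r/J = 2704 × 0.0150 / 4.839×10^-5 = 8.381×10^5 Pa.

838000 Pa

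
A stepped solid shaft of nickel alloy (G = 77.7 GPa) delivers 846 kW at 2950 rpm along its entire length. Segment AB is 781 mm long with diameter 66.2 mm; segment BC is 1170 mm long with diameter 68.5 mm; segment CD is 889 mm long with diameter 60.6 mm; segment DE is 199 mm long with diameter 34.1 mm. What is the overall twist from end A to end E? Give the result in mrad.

110 mrad

ω = 2π·2950/60 = 308.9 rad/s, so T = P/ω = 846×10³ / 308.9 = 2739 N·m.
J_AB = π(0.0662)⁴/32 = 1.89×10^-6 m⁴; J_BC = π(0.0685)⁴/32 = 2.16×10^-6 m⁴; J_CD = π(0.0606)⁴/32 = 1.32×10^-6 m⁴; J_DE = π(0.0341)⁴/32 = 1.33×10^-7 m⁴.
θ = (T/G)·Σ L_i/J_i = (2739/77.7×10⁹)·(0.781/1.89×10^-6 + 1.17/2.16×10^-6 + 0.889/1.32×10^-6 + 0.199/1.33×10^-7) = 0.1102 rad.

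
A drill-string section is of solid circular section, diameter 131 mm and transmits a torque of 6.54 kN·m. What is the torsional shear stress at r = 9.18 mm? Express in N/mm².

2.08 N/mm²

J = πd⁴/32 = π(0.131)⁴/32 = 2.891×10^-5 m⁴.
Shear stress varies linearly with radius: τ = T·r/J = 6540 × 0.00918 / 2.891×10^-5 = 2.077×10^6 Pa.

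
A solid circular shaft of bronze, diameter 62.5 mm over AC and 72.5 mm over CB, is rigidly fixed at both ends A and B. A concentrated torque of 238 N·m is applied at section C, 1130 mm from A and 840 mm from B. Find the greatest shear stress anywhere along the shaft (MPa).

2.25 MPa

Compatibility: T_A·a/J_AC = T_B·b/J_CB with T_A + T_B = T₀.
J_AC = 1.50×10^-6 m⁴, J_CB = 2.71×10^-6 m⁴, so T_A = T₀·(J_AC/a)/((J_AC/a)+(J_CB/b)) = 69.27 N·m, T_B = 168.7 N·m.
τ in each portion: τ_AC = 1.45×10^6 Pa, τ_CB = 2.25×10^6 Pa; maximum is in CB.
τ_max = T_CB·r/J = 168.7·0.0362/2.71×10^-6 = 2.255×10^6 Pa.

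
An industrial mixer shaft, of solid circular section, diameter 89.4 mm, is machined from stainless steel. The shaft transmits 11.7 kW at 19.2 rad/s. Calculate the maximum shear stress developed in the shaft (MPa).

ω = 19.2 rad/s, so T = P/ω = 11.7×10³ / 19.20 = 609.4 N·m.
J = πd⁴/32 = π(0.0894)⁴/32 = 6.271×10^-6 m⁴.
τ_max = T·r/J = 609.4 × 0.0447 / 6.271×10^-6 = 4.344×10^6 Pa.

4.34 MPa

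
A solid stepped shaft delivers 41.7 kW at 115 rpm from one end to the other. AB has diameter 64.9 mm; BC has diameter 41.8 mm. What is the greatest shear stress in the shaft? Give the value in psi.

35000 psi

ω = 2π·115/60 = 12.04 rad/s, so T = P/ω = 41.7×10³ / 12.04 = 3463 N·m.
Under the same torque, τ_max = 16T/(πd³) is largest where d is smallest — segment BC (d = 41.8 mm).
τ_max = 16·3463/(π·(0.0418)³) = 2.415×10^8 Pa.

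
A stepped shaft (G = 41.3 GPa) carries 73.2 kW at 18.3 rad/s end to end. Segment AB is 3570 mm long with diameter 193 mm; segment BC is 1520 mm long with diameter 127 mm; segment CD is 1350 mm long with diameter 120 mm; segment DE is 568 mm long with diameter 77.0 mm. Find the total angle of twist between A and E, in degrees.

1.76°

ω = 18.3 rad/s, so T = P/ω = 73.2×10³ / 18.30 = 4000 N·m.
J_AB = π(0.193)⁴/32 = 1.36×10^-4 m⁴; J_BC = π(0.127)⁴/32 = 2.55×10^-5 m⁴; J_CD = π(0.120)⁴/32 = 2.04×10^-5 m⁴; J_DE = π(0.0770)⁴/32 = 3.45×10^-6 m⁴.
θ = (T/G)·Σ L_i/J_i = (4000/41.3×10⁹)·(3.57/1.36×10^-4 + 1.52/2.55×10^-5 + 1.35/2.04×10^-5 + 0.568/3.45×10^-6) = 0.03067 rad.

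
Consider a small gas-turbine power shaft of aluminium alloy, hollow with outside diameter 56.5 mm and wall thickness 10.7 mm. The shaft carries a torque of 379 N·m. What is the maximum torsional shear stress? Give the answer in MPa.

12.6 MPa

J = π(d_o⁴ − d_i⁴)/32 = π(0.0565⁴ − 0.0351⁴)/32 = 8.514×10^-7 m⁴.
τ_max = T·r/J = 379.0 × 0.0283 / 8.514×10^-7 = 1.257×10^7 Pa.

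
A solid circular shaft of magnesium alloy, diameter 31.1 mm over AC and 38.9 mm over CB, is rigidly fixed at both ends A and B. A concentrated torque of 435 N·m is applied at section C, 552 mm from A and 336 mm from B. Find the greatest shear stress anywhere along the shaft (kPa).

Compatibility: T_A·a/J_AC = T_B·b/J_CB with T_A + T_B = T₀.
J_AC = 9.18×10^-8 m⁴, J_CB = 2.25×10^-7 m⁴, so T_A = T₀·(J_AC/a)/((J_AC/a)+(J_CB/b)) = 86.63 N·m, T_B = 348.4 N·m.
τ in each portion: τ_AC = 1.47×10^7 Pa, τ_CB = 3.01×10^7 Pa; maximum is in CB.
τ_max = T_CB·r/J = 348.4·0.0194/2.25×10^-7 = 3.014×10^7 Pa.

30100 kPa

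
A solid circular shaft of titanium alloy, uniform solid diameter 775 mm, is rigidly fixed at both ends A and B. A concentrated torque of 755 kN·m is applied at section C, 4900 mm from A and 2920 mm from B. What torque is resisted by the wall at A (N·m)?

282000 N·m

With uniform GJ and both ends fixed, compatibility θ_AC = θ_CB gives T_A·a = T_B·b, together with T_A + T_B = T₀.
T_A = T₀·b/(a+b) = 755000·2920/7820 = 281900 N·m; T_B = 473100 N·m.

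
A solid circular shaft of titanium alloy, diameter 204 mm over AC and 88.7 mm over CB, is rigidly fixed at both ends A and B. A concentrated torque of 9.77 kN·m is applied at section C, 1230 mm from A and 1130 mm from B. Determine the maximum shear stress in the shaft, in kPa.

5640 kPa

Compatibility: T_A·a/J_AC = T_B·b/J_CB with T_A + T_B = T₀.
J_AC = 1.70×10^-4 m⁴, J_CB = 6.08×10^-6 m⁴, so T_A = T₀·(J_AC/a)/((J_AC/a)+(J_CB/b)) = 9404 N·m, T_B = 365.9 N·m.
τ in each portion: τ_AC = 5.64×10^6 Pa, τ_CB = 2.67×10^6 Pa; maximum is in AC.
τ_max = T_AC·r/J = 9404·0.102/1.70×10^-4 = 5.642×10^6 Pa.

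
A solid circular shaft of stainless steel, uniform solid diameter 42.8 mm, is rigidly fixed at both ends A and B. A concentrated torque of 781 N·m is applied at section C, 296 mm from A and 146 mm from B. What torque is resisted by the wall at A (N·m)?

With uniform GJ and both ends fixed, compatibility θ_AC = θ_CB gives T_A·a = T_B·b, together with T_A + T_B = T₀.
T_A = T₀·b/(a+b) = 781.0·146/442.0 = 258.0 N·m; T_B = 523.0 N·m.

258 N·m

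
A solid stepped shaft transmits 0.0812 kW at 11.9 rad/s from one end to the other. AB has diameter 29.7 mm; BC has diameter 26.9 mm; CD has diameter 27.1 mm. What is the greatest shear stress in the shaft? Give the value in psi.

259 psi

ω = 11.9 rad/s, so T = P/ω = 0.0812×10³ / 11.90 = 6.824 N·m.
Under the same torque, τ_max = 16T/(πd³) is largest where d is smallest — segment BC (d = 26.9 mm).
τ_max = 16·6.824/(π·(0.0269)³) = 1.785×10^6 Pa.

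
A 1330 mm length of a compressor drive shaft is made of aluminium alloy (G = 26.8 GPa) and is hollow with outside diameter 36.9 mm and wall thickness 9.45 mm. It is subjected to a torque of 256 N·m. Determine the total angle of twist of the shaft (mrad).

J = π(d_o⁴ − d_i⁴)/32 = π(0.0369⁴ − 0.0180⁴)/32 = 1.717×10^-7 m⁴.
θ = T·L/(G·J) = 256.0 × 1.33 / (26.8×10⁹ × 1.717×10^-7) = 0.07399 rad.

74.0 mrad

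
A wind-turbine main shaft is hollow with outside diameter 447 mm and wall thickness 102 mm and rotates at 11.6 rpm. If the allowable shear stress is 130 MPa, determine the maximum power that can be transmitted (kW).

2530 kW

J = π(d_o⁴ − d_i⁴)/32 = π(0.447⁴ − 0.243⁴)/32 = 3.577×10^-3 m⁴.
T_max = τ_allow·J/r = 1.30×10^8 × 3.577×10^-3 / 0.224 = 2.081e6 N·m.
ω = 2π·11.6/60 = 1.215 rad/s, so P_max = T_max·ω = 2.528×10^6 W.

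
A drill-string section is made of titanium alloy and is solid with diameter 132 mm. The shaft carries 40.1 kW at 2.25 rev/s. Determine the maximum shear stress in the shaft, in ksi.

ω = 2π·2.25 = 14.14 rad/s, so T = P/ω = 40.1×10³ / 14.14 = 2836 N·m.
J = πd⁴/32 = π(0.132)⁴/32 = 2.981×10^-5 m⁴.
τ_max = T·r/J = 2836 × 0.0660 / 2.981×10^-5 = 6.281×10^6 Pa.

0.911 ksi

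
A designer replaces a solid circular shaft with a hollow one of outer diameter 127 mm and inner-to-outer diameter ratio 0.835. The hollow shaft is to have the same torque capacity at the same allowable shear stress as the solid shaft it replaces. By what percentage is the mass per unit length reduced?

52.8 %

Equal τ_max and T ⇒ the solid shaft needs d_s³ = d_o³(1−k⁴), so d_s = 127·(1−0.835⁴)^(1/3) = 101.7 mm.
Area ratio A_h/A_s = d_o²(1−k²)/d_s² = (1−k²)/(1−k⁴)^(2/3) = 0.4719.
Mass saving = 1 − 0.4719 = 52.8 %.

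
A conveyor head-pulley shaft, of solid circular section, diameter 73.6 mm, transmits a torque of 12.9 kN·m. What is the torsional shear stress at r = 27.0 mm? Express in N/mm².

J = πd⁴/32 = π(0.0736)⁴/32 = 2.881×10^-6 m⁴.
Shear stress varies linearly with radius: τ = T·r/J = 12900 × 0.0270 / 2.881×10^-6 = 1.209×10^8 Pa.

121 N/mm²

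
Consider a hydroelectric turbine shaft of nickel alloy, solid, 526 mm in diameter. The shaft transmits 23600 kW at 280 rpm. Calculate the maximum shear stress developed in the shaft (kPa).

28200 kPa

ω = 2π·280/60 = 29.32 rad/s, so T = P/ω = 23600×10³ / 29.32 = 804900 N·m.
J = πd⁴/32 = π(0.526)⁴/32 = 7.515×10^-3 m⁴.
τ_max = T·r/J = 804900 × 0.263 / 7.515×10^-3 = 2.817×10^7 Pa.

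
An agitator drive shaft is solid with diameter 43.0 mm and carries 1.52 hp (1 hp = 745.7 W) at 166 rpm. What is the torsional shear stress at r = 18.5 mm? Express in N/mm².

3.59 N/mm²

ω = 2π·166/60 = 17.38 rad/s, so T = P/ω = 1.52×745.7 / 17.38 = 65.20 N·m.
J = πd⁴/32 = π(0.0430)⁴/32 = 3.356×10^-7 m⁴.
Shear stress varies linearly with radius: τ = T·r/J = 65.20 × 0.0185 / 3.356×10^-7 = 3.594×10^6 Pa.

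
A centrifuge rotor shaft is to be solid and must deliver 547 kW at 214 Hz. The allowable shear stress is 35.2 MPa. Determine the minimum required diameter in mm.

ω = 2π·214 = 1345 rad/s, so T = P/ω = 547×10³ / 1345 = 406.8 N·m.
For a solid shaft τ_max = 16T/(πd³), so d = (16T/(π τ_allow))^(1/3) = (16·406.8/(π·3.52×10^7))^(1/3) = 0.03890 m.

38.9 mm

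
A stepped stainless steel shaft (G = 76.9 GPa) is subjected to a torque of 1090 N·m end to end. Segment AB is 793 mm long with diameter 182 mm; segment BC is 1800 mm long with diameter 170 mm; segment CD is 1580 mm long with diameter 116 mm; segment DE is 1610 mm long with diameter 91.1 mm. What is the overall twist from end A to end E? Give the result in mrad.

J_AB = π(0.182)⁴/32 = 1.08×10^-4 m⁴; J_BC = π(0.170)⁴/32 = 8.20×10^-5 m⁴; J_CD = π(0.116)⁴/32 = 1.78×10^-5 m⁴; J_DE = π(0.0911)⁴/32 = 6.76×10^-6 m⁴.
θ = (T/G)·Σ L_i/J_i = (1090/76.9×10⁹)·(0.793/1.08×10^-4 + 1.80/8.20×10^-5 + 1.58/1.78×10^-5 + 1.61/6.76×10^-6) = 5.050×10^-3 rad.

5.05 mrad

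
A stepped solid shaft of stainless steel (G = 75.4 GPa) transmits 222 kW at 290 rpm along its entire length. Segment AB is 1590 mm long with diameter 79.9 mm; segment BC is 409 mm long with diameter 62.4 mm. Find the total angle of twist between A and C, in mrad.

ω = 2π·290/60 = 30.37 rad/s, so T = P/ω = 222×10³ / 30.37 = 7310 N·m.
J_AB = π(0.0799)⁴/32 = 4.00×10^-6 m⁴; J_BC = π(0.0624)⁴/32 = 1.49×10^-6 m⁴.
θ = (T/G)·Σ L_i/J_i = (7310/75.4×10⁹)·(1.59/4.00×10^-6 + 0.409/1.49×10^-6) = 0.06517 rad.

65.2 mrad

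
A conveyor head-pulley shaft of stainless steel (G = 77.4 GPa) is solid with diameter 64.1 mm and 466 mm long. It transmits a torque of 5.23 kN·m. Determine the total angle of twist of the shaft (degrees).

J = πd⁴/32 = π(0.0641)⁴/32 = 1.657×10^-6 m⁴.
θ = T·L/(G·J) = 5230 × 0.466 / (77.4×10⁹ × 1.657×10^-6) = 0.01900 rad.

1.09°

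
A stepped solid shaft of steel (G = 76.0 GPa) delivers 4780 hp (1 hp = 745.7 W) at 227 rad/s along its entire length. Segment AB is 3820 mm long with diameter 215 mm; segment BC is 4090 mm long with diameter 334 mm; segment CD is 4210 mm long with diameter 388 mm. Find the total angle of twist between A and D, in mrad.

ω = 227 rad/s, so T = P/ω = 4780×745.7 / 227.0 = 15700 N·m.
J_AB = π(0.215)⁴/32 = 2.10×10^-4 m⁴; J_BC = π(0.334)⁴/32 = 1.22×10^-3 m⁴; J_CD = π(0.388)⁴/32 = 2.22×10^-3 m⁴.
θ = (T/G)·Σ L_i/J_i = (15700/76.0×10⁹)·(3.82/2.10×10^-4 + 4.09/1.22×10^-3 + 4.21/2.22×10^-3) = 4.845×10^-3 rad.

4.84 mrad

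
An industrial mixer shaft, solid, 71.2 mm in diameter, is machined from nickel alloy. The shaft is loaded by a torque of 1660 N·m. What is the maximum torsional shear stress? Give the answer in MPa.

J = πd⁴/32 = π(0.0712)⁴/32 = 2.523×10^-6 m⁴.
τ_max = T·r/J = 1660 × 0.0356 / 2.523×10^-6 = 2.342×10^7 Pa.

23.4 MPa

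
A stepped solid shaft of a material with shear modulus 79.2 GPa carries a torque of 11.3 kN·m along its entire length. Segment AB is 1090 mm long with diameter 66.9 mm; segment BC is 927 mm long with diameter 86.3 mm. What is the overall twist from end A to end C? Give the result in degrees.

J_AB = π(0.0669)⁴/32 = 1.97×10^-6 m⁴; J_BC = π(0.0863)⁴/32 = 5.45×10^-6 m⁴.
θ = (T/G)·Σ L_i/J_i = (11300/79.2×10⁹)·(1.09/1.97×10^-6 + 0.927/5.45×10^-6) = 0.1034 rad.

5.92°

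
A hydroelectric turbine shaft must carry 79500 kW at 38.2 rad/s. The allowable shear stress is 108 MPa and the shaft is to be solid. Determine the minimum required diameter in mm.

ω = 38.2 rad/s, so T = P/ω = 79500×10³ / 38.20 = 2.081e6 N·m.
For a solid shaft τ_max = 16T/(πd³), so d = (16T/(π τ_allow))^(1/3) = (16·2.081e6/(π·1.08×10^8))^(1/3) = 0.4613 m.

461 mm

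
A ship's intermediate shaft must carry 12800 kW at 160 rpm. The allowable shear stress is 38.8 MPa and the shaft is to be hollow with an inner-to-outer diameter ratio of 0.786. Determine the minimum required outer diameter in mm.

545 mm

ω = 2π·160/60 = 16.76 rad/s, so T = P/ω = 12800×10³ / 16.76 = 763900 N·m.
For a hollow shaft with d_i/d_o = 0.786: τ_max = 16T/(π d_o³ (1−k⁴)), so d_o = [16T/(π τ_allow (1−k⁴))]^(1/3) = [16·763900/(π·3.88×10^7·0.6183)]^(1/3) = 0.5453 m.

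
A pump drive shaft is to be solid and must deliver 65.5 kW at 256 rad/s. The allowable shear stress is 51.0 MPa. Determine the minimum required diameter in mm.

ω = 256 rad/s, so T = P/ω = 65.5×10³ / 256.0 = 255.9 N·m.
For a solid shaft τ_max = 16T/(πd³), so d = (16T/(π τ_allow))^(1/3) = (16·255.9/(π·5.10×10^7))^(1/3) = 0.02945 m.

29.5 mm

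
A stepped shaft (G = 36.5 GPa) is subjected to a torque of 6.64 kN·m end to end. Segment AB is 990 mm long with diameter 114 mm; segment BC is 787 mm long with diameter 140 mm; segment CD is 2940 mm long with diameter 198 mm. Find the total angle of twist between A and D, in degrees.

1.04°

J_AB = π(0.114)⁴/32 = 1.66×10^-5 m⁴; J_BC = π(0.140)⁴/32 = 3.77×10^-5 m⁴; J_CD = π(0.198)⁴/32 = 1.51×10^-4 m⁴.
θ = (T/G)·Σ L_i/J_i = (6640/36.5×10⁹)·(0.990/1.66×10^-5 + 0.787/3.77×10^-5 + 2.94/1.51×10^-4) = 0.01820 rad.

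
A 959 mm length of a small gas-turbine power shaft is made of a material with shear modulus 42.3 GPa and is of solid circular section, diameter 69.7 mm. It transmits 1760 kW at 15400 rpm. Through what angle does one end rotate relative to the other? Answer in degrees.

ω = 2π·15400/60 = 1613 rad/s, so T = P/ω = 1760×10³ / 1613 = 1091 N·m.
J = πd⁴/32 = π(0.0697)⁴/32 = 2.317×10^-6 m⁴.
θ = T·L/(G·J) = 1091 × 0.959 / (42.3×10⁹ × 2.317×10^-6) = 0.01068 rad.

0.612°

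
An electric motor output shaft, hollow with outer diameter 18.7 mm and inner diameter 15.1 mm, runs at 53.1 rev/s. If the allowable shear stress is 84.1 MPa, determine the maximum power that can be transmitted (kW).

20.7 kW

J = π(d_o⁴ − d_i⁴)/32 = π(0.0187⁴ − 0.0151⁴)/32 = 6.901×10^-9 m⁴.
T_max = τ_allow·J/r = 8.41×10^7 × 6.901×10^-9 / 0.00935 = 62.07 N·m.
ω = 2π·53.1 = 333.6 rad/s, so P_max = T_max·ω = 2.071×10^4 W.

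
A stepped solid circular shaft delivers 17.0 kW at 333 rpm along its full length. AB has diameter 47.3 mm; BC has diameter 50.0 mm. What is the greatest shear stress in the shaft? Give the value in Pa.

ω = 2π·333/60 = 34.87 rad/s, so T = P/ω = 17.0×10³ / 34.87 = 487.5 N·m.
Under the same torque, τ_max = 16T/(πd³) is largest where d is smallest — segment AB (d = 47.3 mm).
τ_max = 16·487.5/(π·(0.0473)³) = 2.346×10^7 Pa.

2.35e7 Pa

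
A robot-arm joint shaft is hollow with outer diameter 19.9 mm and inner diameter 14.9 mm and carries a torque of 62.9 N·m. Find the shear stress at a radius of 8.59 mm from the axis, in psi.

7420 psi

J = π(d_o⁴ − d_i⁴)/32 = π(0.0199⁴ − 0.0149⁴)/32 = 1.056×10^-8 m⁴.
Shear stress varies linearly with radius: τ = T·r/J = 62.90 × 0.00859 / 1.056×10^-8 = 5.118×10^7 Pa.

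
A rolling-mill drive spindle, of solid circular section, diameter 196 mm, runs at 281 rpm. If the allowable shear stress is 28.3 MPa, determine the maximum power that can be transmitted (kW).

J = πd⁴/32 = π(0.196)⁴/32 = 1.449×10^-4 m⁴.
T_max = τ_allow·J/r = 2.83×10^7 × 1.449×10^-4 / 0.0980 = 41840 N·m.
ω = 2π·281/60 = 29.43 rad/s, so P_max = T_max·ω = 1.231×10^6 W.

1230 kW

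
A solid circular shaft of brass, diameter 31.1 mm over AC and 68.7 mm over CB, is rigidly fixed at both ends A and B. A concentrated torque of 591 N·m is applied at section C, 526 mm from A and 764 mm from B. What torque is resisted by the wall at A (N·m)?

Compatibility: T_A·a/J_AC = T_B·b/J_CB with T_A + T_B = T₀.
J_AC = 9.18×10^-8 m⁴, J_CB = 2.19×10^-6 m⁴, so T_A = T₀·(J_AC/a)/((J_AC/a)+(J_CB/b)) = 33.98 N·m, T_B = 557.0 N·m.

34.0 N·m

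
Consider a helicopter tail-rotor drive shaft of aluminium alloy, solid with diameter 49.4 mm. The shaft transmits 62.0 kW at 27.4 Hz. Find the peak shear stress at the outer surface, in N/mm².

15.2 N/mm²

ω = 2π·27.4 = 172.2 rad/s, so T = P/ω = 62.0×10³ / 172.2 = 360.1 N·m.
J = πd⁴/32 = π(0.0494)⁴/32 = 5.847×10^-7 m⁴.
τ_max = T·r/J = 360.1 × 0.0247 / 5.847×10^-7 = 1.521×10^7 Pa.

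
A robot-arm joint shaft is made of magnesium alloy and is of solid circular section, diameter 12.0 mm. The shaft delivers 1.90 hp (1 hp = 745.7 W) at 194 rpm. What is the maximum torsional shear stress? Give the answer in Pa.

2.06e8 Pa

ω = 2π·194/60 = 20.32 rad/s, so T = P/ω = 1.90×745.7 / 20.32 = 69.74 N·m.
J = πd⁴/32 = π(0.0120)⁴/32 = 2.036×10^-9 m⁴.
τ_max = T·r/J = 69.74 × 0.00600 / 2.036×10^-9 = 2.055×10^8 Pa.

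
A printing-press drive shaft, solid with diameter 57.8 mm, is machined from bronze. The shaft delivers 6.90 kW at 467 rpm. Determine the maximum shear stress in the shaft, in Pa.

3.72e6 Pa

ω = 2π·467/60 = 48.90 rad/s, so T = P/ω = 6.90×10³ / 48.90 = 141.1 N·m.
J = πd⁴/32 = π(0.0578)⁴/32 = 1.096×10^-6 m⁴.
τ_max = T·r/J = 141.1 × 0.0289 / 1.096×10^-6 = 3.721×10^6 Pa.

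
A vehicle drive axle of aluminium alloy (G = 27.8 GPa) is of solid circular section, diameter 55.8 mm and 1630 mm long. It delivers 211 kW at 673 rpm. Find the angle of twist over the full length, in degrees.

10.6°

ω = 2π·673/60 = 70.48 rad/s, so T = P/ω = 211×10³ / 70.48 = 2994 N·m.
J = πd⁴/32 = π(0.0558)⁴/32 = 9.518×10^-7 m⁴.
θ = T·L/(G·J) = 2994 × 1.63 / (27.8×10⁹ × 9.518×10^-7) = 0.1844 rad.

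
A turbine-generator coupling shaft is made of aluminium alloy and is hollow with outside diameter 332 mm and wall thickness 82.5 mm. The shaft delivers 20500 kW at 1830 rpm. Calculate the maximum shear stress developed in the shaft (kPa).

15900 kPa

ω = 2π·1830/60 = 191.6 rad/s, so T = P/ω = 20500×10³ / 191.6 = 107000 N·m.
J = π(d_o⁴ − d_i⁴)/32 = π(0.332⁴ − 0.167⁴)/32 = 1.116×10^-3 m⁴.
τ_max = T·r/J = 107000 × 0.166 / 1.116×10^-3 = 1.591×10^7 Pa.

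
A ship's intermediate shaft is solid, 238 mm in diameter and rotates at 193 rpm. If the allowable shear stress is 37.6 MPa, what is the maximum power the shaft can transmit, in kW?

2010 kW

J = πd⁴/32 = π(0.238)⁴/32 = 3.150×10^-4 m⁴.
T_max = τ_allow·J/r = 3.76×10^7 × 3.150×10^-4 / 0.119 = 99530 N·m.
ω = 2π·193/60 = 20.21 rad/s, so P_max = T_max·ω = 2.012×10^6 W.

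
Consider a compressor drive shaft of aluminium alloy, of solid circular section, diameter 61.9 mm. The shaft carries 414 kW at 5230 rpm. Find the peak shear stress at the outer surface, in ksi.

ω = 2π·5230/60 = 547.7 rad/s, so T = P/ω = 414×10³ / 547.7 = 755.9 N·m.
J = πd⁴/32 = π(0.0619)⁴/32 = 1.441×10^-6 m⁴.
τ_max = T·r/J = 755.9 × 0.0309 / 1.441×10^-6 = 1.623×10^7 Pa.

2.35 ksi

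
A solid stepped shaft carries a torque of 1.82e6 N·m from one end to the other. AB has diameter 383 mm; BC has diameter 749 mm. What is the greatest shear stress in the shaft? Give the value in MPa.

165 MPa

Under the same torque, τ_max = 16T/(πd³) is largest where d is smallest — segment AB (d = 383 mm).
τ_max = 16·1.820e6/(π·(0.383)³) = 1.650×10^8 Pa.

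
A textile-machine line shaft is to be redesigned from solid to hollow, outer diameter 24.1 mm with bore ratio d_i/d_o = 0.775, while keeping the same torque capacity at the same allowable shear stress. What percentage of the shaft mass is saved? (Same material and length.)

46.2 %

Equal τ_max and T ⇒ the solid shaft needs d_s³ = d_o³(1−k⁴), so d_s = 24.1·(1−0.775⁴)^(1/3) = 20.76 mm.
Area ratio A_h/A_s = d_o²(1−k²)/d_s² = (1−k²)/(1−k⁴)^(2/3) = 0.5382.
Mass saving = 1 − 0.5382 = 46.2 %.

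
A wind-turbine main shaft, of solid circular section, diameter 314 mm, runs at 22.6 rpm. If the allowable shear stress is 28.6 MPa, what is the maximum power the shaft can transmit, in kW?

411 kW

J = πd⁴/32 = π(0.314)⁴/32 = 9.544×10^-4 m⁴.
T_max = τ_allow·J/r = 2.86×10^7 × 9.544×10^-4 / 0.157 = 173900 N·m.
ω = 2π·22.6/60 = 2.367 rad/s, so P_max = T_max·ω = 4.115×10^5 W.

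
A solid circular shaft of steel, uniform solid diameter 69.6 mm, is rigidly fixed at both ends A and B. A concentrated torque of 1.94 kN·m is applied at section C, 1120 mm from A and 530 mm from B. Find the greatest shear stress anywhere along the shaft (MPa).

19.9 MPa

With uniform GJ and both ends fixed, compatibility θ_AC = θ_CB gives T_A·a = T_B·b, together with T_A + T_B = T₀.
T_A = T₀·b/(a+b) = 1940·530/1650 = 623.2 N·m; T_B = 1317 N·m.
τ in each portion: τ_AC = 9.41×10^6 Pa, τ_CB = 1.99×10^7 Pa; maximum is in CB.
τ_max = T_CB·r/J = 1317·0.0348/2.30×10^-6 = 1.989×10^7 Pa.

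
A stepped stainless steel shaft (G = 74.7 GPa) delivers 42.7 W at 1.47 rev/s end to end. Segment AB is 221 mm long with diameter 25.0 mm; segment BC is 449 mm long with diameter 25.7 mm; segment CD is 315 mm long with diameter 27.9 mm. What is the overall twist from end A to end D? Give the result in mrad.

ω = 2π·1.47 = 9.236 rad/s, so T = P/ω = 42.7 / 9.236 = 4.623 N·m.
J_AB = π(0.0250)⁴/32 = 3.83×10^-8 m⁴; J_BC = π(0.0257)⁴/32 = 4.28×10^-8 m⁴; J_CD = π(0.0279)⁴/32 = 5.95×10^-8 m⁴.
θ = (T/G)·Σ L_i/J_i = (4.623/74.7×10⁹)·(0.221/3.83×10^-8 + 0.449/4.28×10^-8 + 0.315/5.95×10^-8) = 1.333×10^-3 rad.

1.33 mrad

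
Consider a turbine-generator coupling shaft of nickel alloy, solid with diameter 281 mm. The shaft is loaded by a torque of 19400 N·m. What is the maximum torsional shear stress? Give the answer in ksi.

0.646 ksi

J = πd⁴/32 = π(0.281)⁴/32 = 6.121×10^-4 m⁴.
τ_max = T·r/J = 19400 × 0.141 / 6.121×10^-4 = 4.453×10^6 Pa.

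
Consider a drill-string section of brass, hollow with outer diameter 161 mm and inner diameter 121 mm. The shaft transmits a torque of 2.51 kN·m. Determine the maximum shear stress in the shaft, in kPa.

4500 kPa

J = π(d_o⁴ − d_i⁴)/32 = π(0.161⁴ − 0.121⁴)/32 = 4.492×10^-5 m⁴.
τ_max = T·r/J = 2510 × 0.0805 / 4.492×10^-5 = 4.498×10^6 Pa.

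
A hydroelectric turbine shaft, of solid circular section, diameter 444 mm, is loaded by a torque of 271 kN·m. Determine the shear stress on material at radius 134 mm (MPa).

9.52 MPa

J = πd⁴/32 = π(0.444)⁴/32 = 3.815×10^-3 m⁴.
Shear stress varies linearly with radius: τ = T·r/J = 271000 × 0.134 / 3.815×10^-3 = 9.518×10^6 Pa.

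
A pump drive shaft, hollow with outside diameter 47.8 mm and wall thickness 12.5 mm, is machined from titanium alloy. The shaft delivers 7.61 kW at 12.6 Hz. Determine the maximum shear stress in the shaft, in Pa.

4.73e6 Pa

ω = 2π·12.6 = 79.17 rad/s, so T = P/ω = 7.61×10³ / 79.17 = 96.12 N·m.
J = π(d_o⁴ − d_i⁴)/32 = π(0.0478⁴ − 0.0228⁴)/32 = 4.860×10^-7 m⁴.
τ_max = T·r/J = 96.12 × 0.0239 / 4.860×10^-7 = 4.727×10^6 Pa.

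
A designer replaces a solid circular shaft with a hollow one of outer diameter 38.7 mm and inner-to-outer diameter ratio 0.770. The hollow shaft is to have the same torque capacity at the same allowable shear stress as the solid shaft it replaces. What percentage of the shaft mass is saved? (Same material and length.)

Equal τ_max and T ⇒ the solid shaft needs d_s³ = d_o³(1−k⁴), so d_s = 38.7·(1−0.770⁴)^(1/3) = 33.50 mm.
Area ratio A_h/A_s = d_o²(1−k²)/d_s² = (1−k²)/(1−k⁴)^(2/3) = 0.5434.
Mass saving = 1 − 0.5434 = 45.7 %.

45.7 %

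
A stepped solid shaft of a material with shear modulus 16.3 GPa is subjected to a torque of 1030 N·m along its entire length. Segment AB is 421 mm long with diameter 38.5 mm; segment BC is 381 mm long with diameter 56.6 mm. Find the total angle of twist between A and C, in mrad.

J_AB = π(0.0385)⁴/32 = 2.16×10^-7 m⁴; J_BC = π(0.0566)⁴/32 = 1.01×10^-6 m⁴.
θ = (T/G)·Σ L_i/J_i = (1030/16.3×10⁹)·(0.421/2.16×10^-7 + 0.381/1.01×10^-6) = 0.1472 rad.

147 mrad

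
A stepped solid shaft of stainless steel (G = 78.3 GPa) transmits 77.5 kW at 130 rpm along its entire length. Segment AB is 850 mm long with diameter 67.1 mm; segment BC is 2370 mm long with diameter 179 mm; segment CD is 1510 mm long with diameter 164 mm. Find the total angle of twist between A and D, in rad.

ω = 2π·130/60 = 13.61 rad/s, so T = P/ω = 77.5×10³ / 13.61 = 5693 N·m.
J_AB = π(0.0671)⁴/32 = 1.99×10^-6 m⁴; J_BC = π(0.179)⁴/32 = 1.01×10^-4 m⁴; J_CD = π(0.164)⁴/32 = 7.10×10^-5 m⁴.
θ = (T/G)·Σ L_i/J_i = (5693/78.3×10⁹)·(0.850/1.99×10^-6 + 2.37/1.01×10^-4 + 1.51/7.10×10^-5) = 0.03431 rad.

0.0343 rad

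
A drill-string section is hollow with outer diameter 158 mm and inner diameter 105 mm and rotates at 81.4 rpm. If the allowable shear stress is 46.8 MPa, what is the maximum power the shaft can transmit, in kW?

J = π(d_o⁴ − d_i⁴)/32 = π(0.158⁴ − 0.105⁴)/32 = 4.925×10^-5 m⁴.
T_max = τ_allow·J/r = 4.68×10^7 × 4.925×10^-5 / 0.0790 = 29180 N·m.
ω = 2π·81.4/60 = 8.524 rad/s, so P_max = T_max·ω = 2.487×10^5 W.

249 kW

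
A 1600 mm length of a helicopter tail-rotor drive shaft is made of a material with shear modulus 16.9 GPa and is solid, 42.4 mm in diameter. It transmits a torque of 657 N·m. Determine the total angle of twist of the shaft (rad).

0.196 rad

J = πd⁴/32 = π(0.0424)⁴/32 = 3.173×10^-7 m⁴.
θ = T·L/(G·J) = 657.0 × 1.60 / (16.9×10⁹ × 3.173×10^-7) = 0.1960 rad.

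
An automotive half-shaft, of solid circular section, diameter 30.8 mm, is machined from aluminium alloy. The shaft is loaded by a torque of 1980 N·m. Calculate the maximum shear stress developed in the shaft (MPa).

345 MPa

J = πd⁴/32 = π(0.0308)⁴/32 = 8.835×10^-8 m⁴.
τ_max = T·r/J = 1980 × 0.0154 / 8.835×10^-8 = 3.451×10^8 Pa.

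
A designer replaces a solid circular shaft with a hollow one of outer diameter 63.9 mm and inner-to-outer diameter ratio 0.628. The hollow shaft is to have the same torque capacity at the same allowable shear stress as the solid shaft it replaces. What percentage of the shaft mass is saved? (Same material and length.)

32.2 %

Equal τ_max and T ⇒ the solid shaft needs d_s³ = d_o³(1−k⁴), so d_s = 63.9·(1−0.628⁴)^(1/3) = 60.40 mm.
Area ratio A_h/A_s = d_o²(1−k²)/d_s² = (1−k²)/(1−k⁴)^(2/3) = 0.6779.
Mass saving = 1 − 0.6779 = 32.2 %.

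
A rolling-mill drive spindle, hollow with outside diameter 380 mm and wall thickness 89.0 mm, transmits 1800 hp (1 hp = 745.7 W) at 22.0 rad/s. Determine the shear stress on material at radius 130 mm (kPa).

4210 kPa

ω = 22.0 rad/s, so T = P/ω = 1800×745.7 / 22.00 = 61010 N·m.
J = π(d_o⁴ − d_i⁴)/32 = π(0.380⁴ − 0.202⁴)/32 = 1.884×10^-3 m⁴.
Shear stress varies linearly with radius: τ = T·r/J = 61010 × 0.130 / 1.884×10^-3 = 4.211×10^6 Pa.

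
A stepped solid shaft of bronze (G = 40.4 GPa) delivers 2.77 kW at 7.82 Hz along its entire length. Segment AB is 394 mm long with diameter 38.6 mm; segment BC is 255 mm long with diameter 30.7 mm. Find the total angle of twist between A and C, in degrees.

0.378°

ω = 2π·7.82 = 49.13 rad/s, so T = P/ω = 2.77×10³ / 49.13 = 56.38 N·m.
J_AB = π(0.0386)⁴/32 = 2.18×10^-7 m⁴; J_BC = π(0.0307)⁴/32 = 8.72×10^-8 m⁴.
θ = (T/G)·Σ L_i/J_i = (56.38/40.4×10⁹)·(0.394/2.18×10^-7 + 0.255/8.72×10^-8) = 6.603×10^-3 rad.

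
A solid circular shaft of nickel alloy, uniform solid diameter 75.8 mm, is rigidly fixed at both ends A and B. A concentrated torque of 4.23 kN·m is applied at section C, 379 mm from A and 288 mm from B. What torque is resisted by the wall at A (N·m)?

With uniform GJ and both ends fixed, compatibility θ_AC = θ_CB gives T_A·a = T_B·b, together with T_A + T_B = T₀.
T_A = T₀·b/(a+b) = 4230·288/667.0 = 1826 N·m; T_B = 2404 N·m.

1830 N·m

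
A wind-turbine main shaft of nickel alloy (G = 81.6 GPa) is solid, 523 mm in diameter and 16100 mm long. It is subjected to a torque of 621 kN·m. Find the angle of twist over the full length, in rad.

J = πd⁴/32 = π(0.523)⁴/32 = 7.345×10^-3 m⁴.
θ = T·L/(G·J) = 621000 × 16.1 / (81.6×10⁹ × 7.345×10^-3) = 0.01668 rad.

0.0167 rad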